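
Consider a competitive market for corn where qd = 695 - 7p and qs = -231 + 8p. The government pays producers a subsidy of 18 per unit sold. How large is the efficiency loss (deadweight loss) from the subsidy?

Pre-subsidy: 695 - 7p = -231 + 8p gives p* = 926/15, q* = 3943/15.
With the subsidy, sellers receive ps = pb + 18 for each unit, where pb is the price buyers pay.
Supply in terms of pb becomes qs = -231 + 8(pb + 18) = -87 + 8pb. Setting this equal to demand: 695 - 7pb = -87 + 8pb, so pb = 782/15.
Sellers receive ps = 782/15 + 18 = 1052/15; q' = 695 − 7·(782/15) = 4951/15.
The subsidy expands output by 4951/15 − 3943/15 = 67.2 past the efficient level; on those units the gap between marginal cost and willingness to pay runs from 0 up to 18.
DWL = ½ × 18 × 67.2 = 604.8.

Deadweight loss = 604.8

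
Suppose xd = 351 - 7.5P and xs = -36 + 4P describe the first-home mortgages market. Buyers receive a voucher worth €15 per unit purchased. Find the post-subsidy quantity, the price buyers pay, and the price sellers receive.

x' = 3168/23; buyers pay 654/23; sellers receive 999/23

Pre-subsidy: 351 - 7.5P = -36 + 4P gives P* = 774/23, x* = 2268/23.
With the rebate, buyers effectively pay Pb = Ps − 15, where Ps is the price sellers receive.
Demand in terms of Ps becomes xd = 351 − 7.5(Ps − 15) = 463.5 - 7.5Ps. Setting this equal to supply: 463.5 - 7.5Ps = -36 + 4Ps, so Ps = 999/23.
Buyers pay Pb = 999/23 − 15 = 654/23; x' = -36 + 4·(999/23) = 3168/23.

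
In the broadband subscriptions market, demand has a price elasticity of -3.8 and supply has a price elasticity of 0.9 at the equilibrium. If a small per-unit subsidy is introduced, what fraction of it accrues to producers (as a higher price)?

For a small subsidy around the equilibrium, the benefit split depends on the relative slopes, which at a point are proportional to the elasticities.
Buyer share = εs/(εs + |εd|) = 0.9/(0.9 + 3.8) = 9/47; seller share = |εd|/(εs + |εd|) = 38/47.
So producers capture 38/47 of the subsidy.

Producer share = 38/47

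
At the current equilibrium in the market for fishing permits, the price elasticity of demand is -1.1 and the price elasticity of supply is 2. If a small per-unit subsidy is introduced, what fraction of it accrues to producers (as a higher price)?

For a small subsidy around the equilibrium, the benefit split depends on the relative slopes, which at a point are proportional to the elasticities.
Buyer share = εs/(εs + |εd|) = 2/(2 + 1.1) = 20/31; seller share = |εd|/(εs + |εd|) = 11/31.
So producers capture 11/31 of the subsidy.

Producer share = 11/31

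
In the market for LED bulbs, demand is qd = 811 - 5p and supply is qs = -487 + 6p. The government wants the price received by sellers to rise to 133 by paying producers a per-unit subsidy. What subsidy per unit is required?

At a seller price of 133, quantity supplied is -487 + 6·133 = 311.
Buyers absorb 311 only when they pay pb with 811 − 5·pb = 311, i.e. pb = 100.
s = ps − pb = 133 − 100 = 33.

Required subsidy s = 33 per unit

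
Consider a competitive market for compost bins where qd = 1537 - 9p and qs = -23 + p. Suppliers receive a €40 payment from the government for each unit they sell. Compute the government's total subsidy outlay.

Pre-subsidy: 1537 - 9p = -23 + p gives p* = 156, q* = 133.
With the subsidy, sellers receive ps = pb + 40 for each unit, where pb is the price buyers pay.
Supply in terms of pb becomes qs = -23 + 1(pb + 40) = 17 + pb. Setting this equal to demand: 1537 - 9pb = 17 + pb, so pb = 152.
Sellers receive ps = 152 + 40 = 192; q' = 1537 − 9·152 = 169.
Government outlay = subsidy × quantity = 40 × 169 = 6760.

Government cost = €6760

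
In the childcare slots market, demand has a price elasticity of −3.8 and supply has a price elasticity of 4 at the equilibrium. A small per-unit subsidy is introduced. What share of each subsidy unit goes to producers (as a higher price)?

Producer share = 19/39

For a small subsidy around the equilibrium, the benefit split depends on the relative slopes, which at a point are proportional to the elasticities.
Buyer share = εs/(εs + |εd|) = 4/(4 + 3.8) = 20/39; seller share = |εd|/(εs + |εd|) = 19/39.
So producers capture 19/39 of the subsidy.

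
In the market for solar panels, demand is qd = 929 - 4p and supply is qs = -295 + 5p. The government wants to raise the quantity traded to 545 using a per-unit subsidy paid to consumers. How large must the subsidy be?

Required subsidy s = 72 per unit

At q = 545, invert demand for the buyer price: pb = (929 − 545)/4 = 96; invert supply for the seller price: ps = (545 − (-295))/5 = 168.
The subsidy must fill the gap: s = ps − pb = 168 − 96 = 72.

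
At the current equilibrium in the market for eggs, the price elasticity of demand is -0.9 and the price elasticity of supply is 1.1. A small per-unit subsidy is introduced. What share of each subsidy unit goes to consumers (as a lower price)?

Consumer share = 0.55

For a small subsidy around the equilibrium, the benefit split depends on the relative slopes, which at a point are proportional to the elasticities.
Buyer share = εs/(εs + |εd|) = 1.1/(1.1 + 0.9) = 0.55; seller share = |εd|/(εs + |εd|) = 0.45.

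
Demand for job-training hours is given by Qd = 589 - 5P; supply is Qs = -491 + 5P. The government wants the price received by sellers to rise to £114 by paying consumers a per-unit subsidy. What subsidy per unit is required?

At a seller price of 114, quantity supplied is -491 + 5·114 = 79.
Buyers absorb 79 only when they pay Pb with 589 − 5·Pb = 79, i.e. Pb = 102.
s = Ps − Pb = 114 − 102 = 12.

Required subsidy s = £12 per unit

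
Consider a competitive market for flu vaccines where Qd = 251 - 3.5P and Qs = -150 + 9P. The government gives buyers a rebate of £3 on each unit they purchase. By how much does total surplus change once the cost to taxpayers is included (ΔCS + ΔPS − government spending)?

Net change in total surplus = -£11.34

Pre-subsidy: 251 - 3.5P = -150 + 9P gives P* = 32.08, Q* = 138.72.
With the rebate, buyers effectively pay Pb = Ps − 3, where Ps is the price sellers receive.
Demand in terms of Ps becomes Qd = 251 − 3.5(Ps − 3) = 261.5 - 3.5Ps. Setting this equal to supply: 261.5 - 3.5Ps = -150 + 9Ps, so Ps = 32.92.
Buyers pay Pb = 32.92 − 3 = 29.92; Q' = -150 + 9·32.92 = 146.28.
ΔCS = ½(138.72 + 146.28)(32.08 − 29.92) = 307.8; ΔPS = ½(138.72 + 146.28)(32.92 − 32.08) = 119.7.
Government spending = 3 × 146.28 = 438.84.
Net change = 307.8 + 119.7 − 438.84 = -11.34. The loss equals the DWL triangle ½·3·7.56.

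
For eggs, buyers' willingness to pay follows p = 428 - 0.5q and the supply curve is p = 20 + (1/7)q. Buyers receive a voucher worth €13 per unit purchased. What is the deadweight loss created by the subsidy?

Pre-subsidy: 428 - 0.5q = 20 + (1/7)q gives q* = 1904/3 and p* = 332/3.
With the rebate, buyers effectively pay pb = ps − 13, where ps is the price sellers receive.
On the curves, pb = 428 - 0.5q and ps = 20 + (1/7)q; the wedge ps − pb = 13 gives 20 + (1/7)q − (428 - 0.5q) = 13, so q' = 5894/9.
Then pb = 428 − 0.5·(5894/9) = 905/9 and ps = 20 + (1/7)·(5894/9) = 1022/9.
The subsidy expands output by 5894/9 − 1904/3 = 182/9 past the efficient level; on those units the gap between marginal cost and willingness to pay runs from 0 up to 13.
DWL = ½ × 13 × 182/9 = 1183/9.

Deadweight loss = 1183/9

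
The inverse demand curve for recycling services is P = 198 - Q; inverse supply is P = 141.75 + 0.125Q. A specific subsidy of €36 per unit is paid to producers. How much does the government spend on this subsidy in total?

Government cost = €2952

Pre-subsidy: 198 - Q = 141.75 + 0.125Q gives Q* = 50 and P* = 148.
With the subsidy, sellers receive Ps = Pb + 36 for each unit, where Pb is the price buyers pay.
On the curves, Pb = 198 - Q and Ps = 141.75 + 0.125Q; the wedge Ps − Pb = 36 gives 141.75 + 0.125Q − (198 - Q) = 36, so Q' = 82.
Then Pb = 198 − 1·82 = 116 and Ps = 141.75 + 0.125·82 = 152.
Government outlay = subsidy × quantity = 36 × 82 = 2952.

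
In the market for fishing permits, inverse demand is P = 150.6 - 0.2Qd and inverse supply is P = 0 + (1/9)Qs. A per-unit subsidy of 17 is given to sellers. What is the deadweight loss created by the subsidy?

Pre-subsidy: 150.6 - 0.2Q = 0 + (1/9)Q gives Q* = 6777/14 and P* = 753/14.
With the subsidy, sellers receive Ps = Pb + 17 for each unit, where Pb is the price buyers pay.
On the curves, Pb = 150.6 - 0.2Q and Ps = 0 + (1/9)Q; the wedge Ps − Pb = 17 gives 0 + (1/9)Q − (150.6 - 0.2Q) = 17, so Q' = 3771/7.
Then Pb = 150.6 − 0.2·(3771/7) = 300/7 and Ps = 0 + (1/9)·(3771/7) = 419/7.
The subsidy expands output by 3771/7 − 6777/14 = 765/14 past the efficient level; on those units the gap between marginal cost and willingness to pay runs from 0 up to 17.
DWL = ½ × 17 × 765/14 = 13005/28.

Deadweight loss = 13005/28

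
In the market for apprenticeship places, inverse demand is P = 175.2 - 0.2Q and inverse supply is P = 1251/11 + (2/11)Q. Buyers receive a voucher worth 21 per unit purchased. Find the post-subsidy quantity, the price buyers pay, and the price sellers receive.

Pre-subsidy: 175.2 - 0.2Q = 1251/11 + (2/11)Q gives Q* = 161 and P* = 143.
With the rebate, buyers effectively pay Pb = Ps − 21, where Ps is the price sellers receive.
On the curves, Pb = 175.2 - 0.2Q and Ps = 1251/11 + (2/11)Q; the wedge Ps − Pb = 21 gives 1251/11 + (2/11)Q − (175.2 - 0.2Q) = 21, so Q' = 216.
Then Pb = 175.2 − 0.2·216 = 132 and Ps = 1251/11 + (2/11)·216 = 153.

Q' = 216; buyers pay 132; sellers receive 153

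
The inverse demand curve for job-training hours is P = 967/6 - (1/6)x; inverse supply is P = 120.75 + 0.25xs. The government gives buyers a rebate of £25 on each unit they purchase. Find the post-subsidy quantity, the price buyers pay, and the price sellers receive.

x' = 157; buyers pay £135; sellers receive £160

Pre-subsidy: 967/6 - (1/6)x = 120.75 + 0.25x gives x* = 97 and P* = 145.
With the rebate, buyers effectively pay Pb = Ps − 25, where Ps is the price sellers receive.
On the curves, Pb = 967/6 - (1/6)x and Ps = 120.75 + 0.25x; the wedge Ps − Pb = 25 gives 120.75 + 0.25x − (967/6 - (1/6)x) = 25, so x' = 157.
Then Pb = 967/6 − (1/6)·157 = 135 and Ps = 120.75 + 0.25·157 = 160.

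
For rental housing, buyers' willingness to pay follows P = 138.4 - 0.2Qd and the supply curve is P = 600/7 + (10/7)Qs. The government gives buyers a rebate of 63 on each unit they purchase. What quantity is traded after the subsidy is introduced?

Pre-subsidy: 138.4 - 0.2Q = 600/7 + (10/7)Q gives Q* = 1844/57 and P* = 7520/57.
With the rebate, buyers effectively pay Pb = Ps − 63, where Ps is the price sellers receive.
On the curves, Pb = 138.4 - 0.2Q and Ps = 600/7 + (10/7)Q; the wedge Ps − Pb = 63 gives 600/7 + (10/7)Q − (138.4 - 0.2Q) = 63, so Q' = 4049/57.
Then Pb = 138.4 − 0.2·(4049/57) = 7079/57 and Ps = 600/7 + (10/7)·(4049/57) = 10670/57.

Q' = 4049/57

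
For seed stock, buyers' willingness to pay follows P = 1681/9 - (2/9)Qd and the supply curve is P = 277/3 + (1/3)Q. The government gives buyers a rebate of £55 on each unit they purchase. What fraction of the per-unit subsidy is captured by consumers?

Consumer share = 0.4

Pre-subsidy: 1681/9 - (2/9)Q = 277/3 + (1/3)Q gives Q* = 170 and P* = 149.
With the rebate, buyers effectively pay Pb = Ps − 55, where Ps is the price sellers receive.
On the curves, Pb = 1681/9 - (2/9)Q and Ps = 277/3 + (1/3)Q; the wedge Ps − Pb = 55 gives 277/3 + (1/3)Q − (1681/9 - (2/9)Q) = 55, so Q' = 269.
Then Pb = 1681/9 − (2/9)·269 = 127 and Ps = 277/3 + (1/3)·269 = 182.
Buyers' price falls by P* − Pb = 149 − 127 = 22; sellers' price rises by Ps − P* = 182 − 149 = 33.
So consumers capture 22/55 = 0.4 of each unit of subsidy.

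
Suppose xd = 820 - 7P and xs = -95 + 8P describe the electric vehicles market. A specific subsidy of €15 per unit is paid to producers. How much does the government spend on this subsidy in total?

Pre-subsidy: 820 - 7P = -95 + 8P gives P* = 61, x* = 393.
With the subsidy, sellers receive Ps = Pb + 15 for each unit, where Pb is the price buyers pay.
Supply in terms of Pb becomes xs = -95 + 8(Pb + 15) = 25 + 8Pb. Setting this equal to demand: 820 - 7Pb = 25 + 8Pb, so Pb = 53.
Sellers receive Ps = 53 + 15 = 68; x' = 820 − 7·53 = 449.
Government outlay = subsidy × quantity = 15 × 449 = 6735.

Government cost = €6735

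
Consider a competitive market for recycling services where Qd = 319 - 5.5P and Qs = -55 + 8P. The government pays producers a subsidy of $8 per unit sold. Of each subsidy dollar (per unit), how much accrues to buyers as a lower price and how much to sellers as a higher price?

Buyers gain 128/27 per unit; sellers gain 88/27 per unit

Pre-subsidy: 319 - 5.5P = -55 + 8P gives P* = 748/27, Q* = 4499/27.
With the subsidy, sellers receive Ps = Pb + 8 for each unit, where Pb is the price buyers pay.
Supply in terms of Pb becomes Qs = -55 + 8(Pb + 8) = 9 + 8Pb. Setting this equal to demand: 319 - 5.5Pb = 9 + 8Pb, so Pb = 620/27.
Sellers receive Ps = 620/27 + 8 = 836/27; Q' = 319 − 5.5·(620/27) = 5203/27.
Buyers' price falls by P* − Pb = 748/27 − 620/27 = 128/27; sellers' price rises by Ps − P* = 836/27 − 748/27 = 88/27.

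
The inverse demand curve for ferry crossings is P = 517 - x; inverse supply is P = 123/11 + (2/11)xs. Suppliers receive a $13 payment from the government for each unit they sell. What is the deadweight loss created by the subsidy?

Deadweight loss = $71.5

Pre-subsidy: 517 - x = 123/11 + (2/11)x gives x* = 428 and P* = 89.
With the subsidy, sellers receive Ps = Pb + 13 for each unit, where Pb is the price buyers pay.
On the curves, Pb = 517 - x and Ps = 123/11 + (2/11)x; the wedge Ps − Pb = 13 gives 123/11 + (2/11)x − (517 - x) = 13, so x' = 439.
Then Pb = 517 − 1·439 = 78 and Ps = 123/11 + (2/11)·439 = 91.
The subsidy expands output by 439 − 428 = 11 past the efficient level; on those units the gap between marginal cost and willingness to pay runs from 0 up to 13.
DWL = ½ × 13 × 11 = 71.5.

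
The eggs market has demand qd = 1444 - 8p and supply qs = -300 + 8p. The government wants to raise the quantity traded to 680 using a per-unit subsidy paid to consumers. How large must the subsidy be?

At q = 680, invert demand for the buyer price: pb = (1444 − 680)/8 = 95.5; invert supply for the seller price: ps = (680 − (-300))/8 = 122.5.
The subsidy must fill the gap: s = ps − pb = 122.5 − 95.5 = 27.

Required subsidy s = 27 per unit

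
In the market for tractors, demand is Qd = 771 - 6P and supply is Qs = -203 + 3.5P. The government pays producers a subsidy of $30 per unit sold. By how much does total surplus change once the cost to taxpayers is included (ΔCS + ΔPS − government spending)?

Net change in total surplus = -18900/19

Pre-subsidy: 771 - 6P = -203 + 3.5P gives P* = 1948/19, Q* = 2961/19.
With the subsidy, sellers receive Ps = Pb + 30 for each unit, where Pb is the price buyers pay.
Supply in terms of Pb becomes Qs = -203 + 3.5(Pb + 30) = -98 + 3.5Pb. Setting this equal to demand: 771 - 6Pb = -98 + 3.5Pb, so Pb = 1738/19.
Sellers receive Ps = 1738/19 + 30 = 2308/19; Q' = 771 − 6·(1738/19) = 4221/19.
ΔCS = ½(2961/19 + 4221/19)(1948/19 − 1738/19) = 39690/19; ΔPS = ½(2961/19 + 4221/19)(2308/19 − 1948/19) = 68040/19.
Government spending = 30 × 4221/19 = 126630/19.
Net change = 39690/19 + 68040/19 − 126630/19 = -18900/19. The loss equals the DWL triangle ½·30·1260/19.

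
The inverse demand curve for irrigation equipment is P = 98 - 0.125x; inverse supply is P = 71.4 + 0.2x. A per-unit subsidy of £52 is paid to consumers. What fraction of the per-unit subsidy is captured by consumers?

Consumer share = 5/13

Pre-subsidy: 98 - 0.125x = 71.4 + 0.2x gives x* = 1064/13 and P* = 1141/13.
With the rebate, buyers effectively pay Pb = Ps − 52, where Ps is the price sellers receive.
On the curves, Pb = 98 - 0.125x and Ps = 71.4 + 0.2x; the wedge Ps − Pb = 52 gives 71.4 + 0.2x − (98 - 0.125x) = 52, so x' = 3144/13.
Then Pb = 98 − 0.125·(3144/13) = 881/13 and Ps = 71.4 + 0.2·(3144/13) = 1557/13.
Buyers' price falls by P* − Pb = 1141/13 − 881/13 = 20; sellers' price rises by Ps − P* = 1557/13 − 1141/13 = 32.
So consumers capture 20/52 = 5/13 of each unit of subsidy.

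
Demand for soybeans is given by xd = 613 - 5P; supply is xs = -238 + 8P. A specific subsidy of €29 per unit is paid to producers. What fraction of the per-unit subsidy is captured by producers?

Producer share = 5/13

Pre-subsidy: 613 - 5P = -238 + 8P gives P* = 851/13, x* = 3714/13.
With the subsidy, sellers receive Ps = Pb + 29 for each unit, where Pb is the price buyers pay.
Supply in terms of Pb becomes xs = -238 + 8(Pb + 29) = -6 + 8Pb. Setting this equal to demand: 613 - 5Pb = -6 + 8Pb, so Pb = 619/13.
Sellers receive Ps = 619/13 + 29 = 996/13; x' = 613 − 5·(619/13) = 4874/13.
Buyers' price falls by P* − Pb = 851/13 − 619/13 = 232/13; sellers' price rises by Ps − P* = 996/13 − 851/13 = 145/13.
So producers capture (145/13)/29 = 5/13 of each unit of subsidy.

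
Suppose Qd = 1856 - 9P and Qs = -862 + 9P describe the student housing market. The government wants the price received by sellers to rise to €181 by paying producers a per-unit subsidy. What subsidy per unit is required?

At a seller price of 181, quantity supplied is -862 + 9·181 = 767.
Buyers absorb 767 only when they pay Pb with 1856 − 9·Pb = 767, i.e. Pb = 121.
s = Ps − Pb = 181 − 121 = 60.

Required subsidy s = €60 per unit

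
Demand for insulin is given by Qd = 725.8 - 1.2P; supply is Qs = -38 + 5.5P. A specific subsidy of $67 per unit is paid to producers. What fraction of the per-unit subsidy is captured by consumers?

Consumer share = 55/67

Pre-subsidy: 725.8 - 1.2P = -38 + 5.5P gives P* = 114, Q* = 589.
With the subsidy, sellers receive Ps = Pb + 67 for each unit, where Pb is the price buyers pay.
Supply in terms of Pb becomes Qs = -38 + 5.5(Pb + 67) = 330.5 + 5.5Pb. Setting this equal to demand: 725.8 - 1.2Pb = 330.5 + 5.5Pb, so Pb = 59.
Sellers receive Ps = 59 + 67 = 126; Q' = 725.8 − 1.2·59 = 655.
Buyers' price falls by P* − Pb = 114 − 59 = 55; sellers' price rises by Ps − P* = 126 − 114 = 12.
So consumers capture 55/67 = 55/67 of each unit of subsidy.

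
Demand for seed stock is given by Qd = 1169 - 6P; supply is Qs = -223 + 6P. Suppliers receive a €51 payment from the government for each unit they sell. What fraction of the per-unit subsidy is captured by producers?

Pre-subsidy: 1169 - 6P = -223 + 6P gives P* = 116, Q* = 473.
With the subsidy, sellers receive Ps = Pb + 51 for each unit, where Pb is the price buyers pay.
Supply in terms of Pb becomes Qs = -223 + 6(Pb + 51) = 83 + 6Pb. Setting this equal to demand: 1169 - 6Pb = 83 + 6Pb, so Pb = 90.5.
Sellers receive Ps = 90.5 + 51 = 141.5; Q' = 1169 − 6·90.5 = 626.
Buyers' price falls by P* − Pb = 116 − 90.5 = 25.5; sellers' price rises by Ps − P* = 141.5 − 116 = 25.5.
So producers capture 25.5/51 = 0.5 of each unit of subsidy.

Producer share = 0.5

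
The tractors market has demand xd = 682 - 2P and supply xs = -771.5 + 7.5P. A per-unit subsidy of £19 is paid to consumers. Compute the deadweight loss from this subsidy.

Deadweight loss = £285

Pre-subsidy: 682 - 2P = -771.5 + 7.5P gives P* = 153, x* = 376.
With the rebate, buyers effectively pay Pb = Ps − 19, where Ps is the price sellers receive.
Demand in terms of Ps becomes xd = 682 − 2(Ps − 19) = 720 - 2Ps. Setting this equal to supply: 720 - 2Ps = -771.5 + 7.5Ps, so Ps = 157.
Buyers pay Pb = 157 − 19 = 138; x' = -771.5 + 7.5·157 = 406.
The subsidy expands output by 406 − 376 = 30 past the efficient level; on those units the gap between marginal cost and willingness to pay runs from 0 up to 19.
DWL = ½ × 19 × 30 = 285.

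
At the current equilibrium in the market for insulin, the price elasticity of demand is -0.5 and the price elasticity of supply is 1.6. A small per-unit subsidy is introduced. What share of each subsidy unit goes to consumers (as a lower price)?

For a small subsidy around the equilibrium, the benefit split depends on the relative slopes, which at a point are proportional to the elasticities.
Buyer share = εs/(εs + |εd|) = 1.6/(1.6 + 0.5) = 16/21; seller share = |εd|/(εs + |εd|) = 5/21.

Consumer share = 16/21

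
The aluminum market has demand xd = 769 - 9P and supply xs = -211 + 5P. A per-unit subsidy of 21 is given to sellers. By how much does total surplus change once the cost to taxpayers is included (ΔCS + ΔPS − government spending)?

Net change in total surplus = -708.75

Pre-subsidy: 769 - 9P = -211 + 5P gives P* = 70, x* = 139.
With the subsidy, sellers receive Ps = Pb + 21 for each unit, where Pb is the price buyers pay.
Supply in terms of Pb becomes xs = -211 + 5(Pb + 21) = -106 + 5Pb. Setting this equal to demand: 769 - 9Pb = -106 + 5Pb, so Pb = 62.5.
Sellers receive Ps = 62.5 + 21 = 83.5; x' = 769 − 9·62.5 = 206.5.
ΔCS = ½(139 + 206.5)(70 − 62.5) = 1295.625; ΔPS = ½(139 + 206.5)(83.5 − 70) = 2332.125.
Government spending = 21 × 206.5 = 4336.5.
Net change = 1295.625 + 2332.125 − 4336.5 = -708.75. The loss equals the DWL triangle ½·21·67.5.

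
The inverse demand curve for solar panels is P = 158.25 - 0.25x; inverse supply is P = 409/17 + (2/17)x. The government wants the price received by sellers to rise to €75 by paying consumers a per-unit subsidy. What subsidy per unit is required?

Required subsidy s = €25 per unit

At a seller price of 75, quantity supplied is -204.5 + 8.5·75 = 433.
Buyers absorb 433 only when they pay Pb = 158.25 − 0.25·433 = 50.
s = Ps − Pb = 75 − 50 = 25.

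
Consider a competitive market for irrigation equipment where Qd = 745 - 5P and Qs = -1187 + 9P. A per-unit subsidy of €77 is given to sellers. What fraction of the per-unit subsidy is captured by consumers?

Pre-subsidy: 745 - 5P = -1187 + 9P gives P* = 138, Q* = 55.
With the subsidy, sellers receive Ps = Pb + 77 for each unit, where Pb is the price buyers pay.
Supply in terms of Pb becomes Qs = -1187 + 9(Pb + 77) = -494 + 9Pb. Setting this equal to demand: 745 - 5Pb = -494 + 9Pb, so Pb = 88.5.
Sellers receive Ps = 88.5 + 77 = 165.5; Q' = 745 − 5·88.5 = 302.5.
Buyers' price falls by P* − Pb = 138 − 88.5 = 49.5; sellers' price rises by Ps − P* = 165.5 − 138 = 27.5.
So consumers capture 49.5/77 = 9/14 of each unit of subsidy.

Consumer share = 9/14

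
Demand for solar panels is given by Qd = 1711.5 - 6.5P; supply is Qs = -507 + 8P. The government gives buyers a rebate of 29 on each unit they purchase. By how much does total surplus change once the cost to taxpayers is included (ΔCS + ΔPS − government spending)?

Net change in total surplus = -1508

Pre-subsidy: 1711.5 - 6.5P = -507 + 8P gives P* = 153, Q* = 717.
With the rebate, buyers effectively pay Pb = Ps − 29, where Ps is the price sellers receive.
Demand in terms of Ps becomes Qd = 1711.5 − 6.5(Ps − 29) = 1900 - 6.5Ps. Setting this equal to supply: 1900 - 6.5Ps = -507 + 8Ps, so Ps = 166.
Buyers pay Pb = 166 − 29 = 137; Q' = -507 + 8·166 = 821.
ΔCS = ½(717 + 821)(153 − 137) = 12304; ΔPS = ½(717 + 821)(166 − 153) = 9997.
Government spending = 29 × 821 = 23809.
Net change = 12304 + 9997 − 23809 = -1508. The loss equals the DWL triangle ½·29·104.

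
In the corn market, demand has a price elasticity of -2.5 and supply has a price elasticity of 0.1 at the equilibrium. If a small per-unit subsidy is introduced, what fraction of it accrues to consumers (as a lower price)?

For a small subsidy around the equilibrium, the benefit split depends on the relative slopes, which at a point are proportional to the elasticities.
Buyer share = εs/(εs + |εd|) = 0.1/(0.1 + 2.5) = 1/26; seller share = |εd|/(εs + |εd|) = 25/26.

Consumer share = 1/26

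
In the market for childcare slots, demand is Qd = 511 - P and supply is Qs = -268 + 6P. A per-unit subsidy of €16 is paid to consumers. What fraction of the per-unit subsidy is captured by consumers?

Consumer share = 6/7

Pre-subsidy: 511 - P = -268 + 6P gives P* = 779/7, Q* = 2798/7.
With the rebate, buyers effectively pay Pb = Ps − 16, where Ps is the price sellers receive.
Demand in terms of Ps becomes Qd = 511 − 1(Ps − 16) = 527 - Ps. Setting this equal to supply: 527 - Ps = -268 + 6Ps, so Ps = 795/7.
Buyers pay Pb = 795/7 − 16 = 683/7; Q' = -268 + 6·(795/7) = 2894/7.
Buyers' price falls by P* − Pb = 779/7 − 683/7 = 96/7; sellers' price rises by Ps − P* = 795/7 − 779/7 = 16/7.
So consumers capture (96/7)/16 = 6/7 of each unit of subsidy.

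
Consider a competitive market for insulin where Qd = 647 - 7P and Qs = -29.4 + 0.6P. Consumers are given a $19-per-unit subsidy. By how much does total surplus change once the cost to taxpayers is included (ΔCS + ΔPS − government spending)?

Net change in total surplus = -$99.75

Pre-subsidy: 647 - 7P = -29.4 + 0.6P gives P* = 89, Q* = 24.
With the rebate, buyers effectively pay Pb = Ps − 19, where Ps is the price sellers receive.
Demand in terms of Ps becomes Qd = 647 − 7(Ps − 19) = 780 - 7Ps. Setting this equal to supply: 780 - 7Ps = -29.4 + 0.6Ps, so Ps = 106.5.
Buyers pay Pb = 106.5 − 19 = 87.5; Q' = -29.4 + 0.6·106.5 = 34.5.
ΔCS = ½(24 + 34.5)(89 − 87.5) = 43.875; ΔPS = ½(24 + 34.5)(106.5 − 89) = 511.875.
Government spending = 19 × 34.5 = 655.5.
Net change = 43.875 + 511.875 − 655.5 = -99.75. The loss equals the DWL triangle ½·19·10.5.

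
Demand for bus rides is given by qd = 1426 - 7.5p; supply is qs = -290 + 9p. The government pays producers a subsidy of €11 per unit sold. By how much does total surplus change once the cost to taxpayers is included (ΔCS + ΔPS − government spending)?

Net change in total surplus = -€247.5

Pre-subsidy: 1426 - 7.5p = -290 + 9p gives p* = 104, q* = 646.
With the subsidy, sellers receive ps = pb + 11 for each unit, where pb is the price buyers pay.
Supply in terms of pb becomes qs = -290 + 9(pb + 11) = -191 + 9pb. Setting this equal to demand: 1426 - 7.5pb = -191 + 9pb, so pb = 98.
Sellers receive ps = 98 + 11 = 109; q' = 1426 − 7.5·98 = 691.
ΔCS = ½(646 + 691)(104 − 98) = 4011; ΔPS = ½(646 + 691)(109 − 104) = 3342.5.
Government spending = 11 × 691 = 7601.
Net change = 4011 + 3342.5 − 7601 = -247.5. The loss equals the DWL triangle ½·11·45.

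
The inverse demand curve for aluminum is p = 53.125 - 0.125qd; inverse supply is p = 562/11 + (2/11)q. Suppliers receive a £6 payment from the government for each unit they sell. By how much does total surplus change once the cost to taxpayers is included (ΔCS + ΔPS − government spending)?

Net change in total surplus = -176/3

Pre-subsidy: 53.125 - 0.125q = 562/11 + (2/11)q gives q* = 179/27 and p* = 1412/27.
With the subsidy, sellers receive ps = pb + 6 for each unit, where pb is the price buyers pay.
On the curves, pb = 53.125 - 0.125q and ps = 562/11 + (2/11)q; the wedge ps − pb = 6 gives 562/11 + (2/11)q − (53.125 - 0.125q) = 6, so q' = 707/27.
Then pb = 53.125 − 0.125·(707/27) = 1346/27 and ps = 562/11 + (2/11)·(707/27) = 1508/27.
ΔCS = ½(179/27 + 707/27)(1412/27 − 1346/27) = 9746/243; ΔPS = ½(179/27 + 707/27)(1508/27 − 1412/27) = 14176/243.
Government spending = 6 × 707/27 = 1414/9.
Net change = 9746/243 + 14176/243 − 1414/9 = -176/3. The loss equals the DWL triangle ½·6·176/9.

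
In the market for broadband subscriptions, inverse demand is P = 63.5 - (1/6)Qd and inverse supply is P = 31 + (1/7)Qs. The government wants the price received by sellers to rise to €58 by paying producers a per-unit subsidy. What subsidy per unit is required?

At a seller price of 58, quantity supplied is -217 + 7·58 = 189.
Buyers absorb 189 only when they pay Pb = 63.5 − (1/6)·189 = 32.
s = Ps − Pb = 58 − 32 = 26.

Required subsidy s = €26 per unit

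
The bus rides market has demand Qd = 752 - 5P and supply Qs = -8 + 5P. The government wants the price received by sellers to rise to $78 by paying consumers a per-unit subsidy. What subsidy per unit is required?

Required subsidy s = $4 per unit

At a seller price of 78, quantity supplied is -8 + 5·78 = 382.
Buyers absorb 382 only when they pay Pb with 752 − 5·Pb = 382, i.e. Pb = 74.
s = Ps − Pb = 78 − 74 = 4.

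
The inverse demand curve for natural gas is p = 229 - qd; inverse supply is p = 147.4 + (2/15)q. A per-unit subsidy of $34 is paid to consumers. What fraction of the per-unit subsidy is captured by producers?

Producer share = 2/17

Pre-subsidy: 229 - q = 147.4 + (2/15)q gives q* = 72 and p* = 157.
With the rebate, buyers effectively pay pb = ps − 34, where ps is the price sellers receive.
On the curves, pb = 229 - q and ps = 147.4 + (2/15)q; the wedge ps − pb = 34 gives 147.4 + (2/15)q − (229 - q) = 34, so q' = 102.
Then pb = 229 − 1·102 = 127 and ps = 147.4 + (2/15)·102 = 161.
Buyers' price falls by p* − pb = 157 − 127 = 30; sellers' price rises by ps − p* = 161 − 157 = 4.
So producers capture 4/34 = 2/17 of each unit of subsidy.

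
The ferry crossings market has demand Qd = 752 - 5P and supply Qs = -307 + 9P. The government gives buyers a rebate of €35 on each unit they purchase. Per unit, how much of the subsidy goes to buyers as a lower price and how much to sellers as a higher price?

Pre-subsidy: 752 - 5P = -307 + 9P gives P* = 1059/14, Q* = 5233/14.
With the rebate, buyers effectively pay Pb = Ps − 35, where Ps is the price sellers receive.
Demand in terms of Ps becomes Qd = 752 − 5(Ps − 35) = 927 - 5Ps. Setting this equal to supply: 927 - 5Ps = -307 + 9Ps, so Ps = 617/7.
Buyers pay Pb = 617/7 − 35 = 372/7; Q' = -307 + 9·(617/7) = 3404/7.
Buyers' price falls by P* − Pb = 1059/14 − 372/7 = 22.5; sellers' price rises by Ps − P* = 617/7 − 1059/14 = 12.5.

Buyers gain €22.5 per unit; sellers gain €12.5 per unit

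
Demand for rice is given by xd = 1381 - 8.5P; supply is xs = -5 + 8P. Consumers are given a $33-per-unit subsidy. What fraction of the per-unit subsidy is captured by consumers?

Pre-subsidy: 1381 - 8.5P = -5 + 8P gives P* = 84, x* = 667.
With the rebate, buyers effectively pay Pb = Ps − 33, where Ps is the price sellers receive.
Demand in terms of Ps becomes xd = 1381 − 8.5(Ps − 33) = 1661.5 - 8.5Ps. Setting this equal to supply: 1661.5 - 8.5Ps = -5 + 8Ps, so Ps = 101.
Buyers pay Pb = 101 − 33 = 68; x' = -5 + 8·101 = 803.
Buyers' price falls by P* − Pb = 84 − 68 = 16; sellers' price rises by Ps − P* = 101 − 84 = 17.
So consumers capture 16/33 = 16/33 of each unit of subsidy.

Consumer share = 16/33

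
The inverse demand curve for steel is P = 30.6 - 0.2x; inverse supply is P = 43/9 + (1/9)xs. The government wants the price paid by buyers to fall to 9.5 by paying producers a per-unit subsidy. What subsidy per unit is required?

Required subsidy s = 7 per unit

At a buyer price of 9.5, quantity demanded is 153 − 5·9.5 = 105.5.
Sellers supply 105.5 only when they receive Ps = 43/9 + (1/9)·105.5 = 16.5.
s = Ps − Pb = 16.5 − 9.5 = 7.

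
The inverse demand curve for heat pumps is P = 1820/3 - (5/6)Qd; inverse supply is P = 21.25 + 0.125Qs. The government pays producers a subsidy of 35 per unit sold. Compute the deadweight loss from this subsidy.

Pre-subsidy: 1820/3 - (5/6)Q = 21.25 + 0.125Q gives Q* = 14050/23 and P* = 2245/23.
With the subsidy, sellers receive Ps = Pb + 35 for each unit, where Pb is the price buyers pay.
On the curves, Pb = 1820/3 - (5/6)Q and Ps = 21.25 + 0.125Q; the wedge Ps − Pb = 35 gives 21.25 + 0.125Q − (1820/3 - (5/6)Q) = 35, so Q' = 14890/23.
Then Pb = 1820/3 − (5/6)·(14890/23) = 1545/23 and Ps = 21.25 + 0.125·(14890/23) = 2350/23.
The subsidy expands output by 14890/23 − 14050/23 = 840/23 past the efficient level; on those units the gap between marginal cost and willingness to pay runs from 0 up to 35.
DWL = ½ × 35 × 840/23 = 14700/23.

Deadweight loss = 14700/23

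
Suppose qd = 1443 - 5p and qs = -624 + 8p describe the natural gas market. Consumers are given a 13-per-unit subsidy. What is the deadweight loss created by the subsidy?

Deadweight loss = 260

Pre-subsidy: 1443 - 5p = -624 + 8p gives p* = 159, q* = 648.
With the rebate, buyers effectively pay pb = ps − 13, where ps is the price sellers receive.
Demand in terms of ps becomes qd = 1443 − 5(ps − 13) = 1508 - 5ps. Setting this equal to supply: 1508 - 5ps = -624 + 8ps, so ps = 164.
Buyers pay pb = 164 − 13 = 151; q' = -624 + 8·164 = 688.
The subsidy expands output by 688 − 648 = 40 past the efficient level; on those units the gap between marginal cost and willingness to pay runs from 0 up to 13.
DWL = ½ × 13 × 40 = 260.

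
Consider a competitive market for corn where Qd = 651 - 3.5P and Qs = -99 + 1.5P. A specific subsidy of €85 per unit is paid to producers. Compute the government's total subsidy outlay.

Government cost = €18296.25

Pre-subsidy: 651 - 3.5P = -99 + 1.5P gives P* = 150, Q* = 126.
With the subsidy, sellers receive Ps = Pb + 85 for each unit, where Pb is the price buyers pay.
Supply in terms of Pb becomes Qs = -99 + 1.5(Pb + 85) = 28.5 + 1.5Pb. Setting this equal to demand: 651 - 3.5Pb = 28.5 + 1.5Pb, so Pb = 124.5.
Sellers receive Ps = 124.5 + 85 = 209.5; Q' = 651 − 3.5·124.5 = 215.25.
Government outlay = subsidy × quantity = 85 × 215.25 = 18296.25.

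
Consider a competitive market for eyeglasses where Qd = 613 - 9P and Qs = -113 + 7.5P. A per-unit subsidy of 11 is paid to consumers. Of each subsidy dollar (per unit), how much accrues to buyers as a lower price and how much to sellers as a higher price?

Buyers gain 5 per unit; sellers gain 6 per unit

Pre-subsidy: 613 - 9P = -113 + 7.5P gives P* = 44, Q* = 217.
With the rebate, buyers effectively pay Pb = Ps − 11, where Ps is the price sellers receive.
Demand in terms of Ps becomes Qd = 613 − 9(Ps − 11) = 712 - 9Ps. Setting this equal to supply: 712 - 9Ps = -113 + 7.5Ps, so Ps = 50.
Buyers pay Pb = 50 − 11 = 39; Q' = -113 + 7.5·50 = 262.
Buyers' price falls by P* − Pb = 44 − 39 = 5; sellers' price rises by Ps − P* = 50 − 44 = 6.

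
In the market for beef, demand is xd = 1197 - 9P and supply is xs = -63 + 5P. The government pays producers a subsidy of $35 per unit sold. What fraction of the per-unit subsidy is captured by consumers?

Consumer share = 5/14

Pre-subsidy: 1197 - 9P = -63 + 5P gives P* = 90, x* = 387.
With the subsidy, sellers receive Ps = Pb + 35 for each unit, where Pb is the price buyers pay.
Supply in terms of Pb becomes xs = -63 + 5(Pb + 35) = 112 + 5Pb. Setting this equal to demand: 1197 - 9Pb = 112 + 5Pb, so Pb = 77.5.
Sellers receive Ps = 77.5 + 35 = 112.5; x' = 1197 − 9·77.5 = 499.5.
Buyers' price falls by P* − Pb = 90 − 77.5 = 12.5; sellers' price rises by Ps − P* = 112.5 − 90 = 22.5.
So consumers capture 12.5/35 = 5/14 of each unit of subsidy.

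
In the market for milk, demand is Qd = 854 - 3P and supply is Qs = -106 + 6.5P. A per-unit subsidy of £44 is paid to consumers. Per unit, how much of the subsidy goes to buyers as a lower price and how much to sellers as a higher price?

Pre-subsidy: 854 - 3P = -106 + 6.5P gives P* = 1920/19, Q* = 10466/19.
With the rebate, buyers effectively pay Pb = Ps − 44, where Ps is the price sellers receive.
Demand in terms of Ps becomes Qd = 854 − 3(Ps − 44) = 986 - 3Ps. Setting this equal to supply: 986 - 3Ps = -106 + 6.5Ps, so Ps = 2184/19.
Buyers pay Pb = 2184/19 − 44 = 1348/19; Q' = -106 + 6.5·(2184/19) = 12182/19.
Buyers' price falls by P* − Pb = 1920/19 − 1348/19 = 572/19; sellers' price rises by Ps − P* = 2184/19 − 1920/19 = 264/19.

Buyers gain 572/19 per unit; sellers gain 264/19 per unit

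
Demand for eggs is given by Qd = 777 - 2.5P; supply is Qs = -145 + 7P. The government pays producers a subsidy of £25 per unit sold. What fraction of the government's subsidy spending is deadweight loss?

DWL / government spending = 875/22056

Pre-subsidy: 777 - 2.5P = -145 + 7P gives P* = 1844/19, Q* = 10153/19.
With the subsidy, sellers receive Ps = Pb + 25 for each unit, where Pb is the price buyers pay.
Supply in terms of Pb becomes Qs = -145 + 7(Pb + 25) = 30 + 7Pb. Setting this equal to demand: 777 - 2.5Pb = 30 + 7Pb, so Pb = 1494/19.
Sellers receive Ps = 1494/19 + 25 = 1969/19; Q' = 777 − 2.5·(1494/19) = 11028/19.
ΔCS = ½(10153/19 + 11028/19)(1844/19 − 1494/19) = 3706675/361; ΔPS = ½(10153/19 + 11028/19)(1969/19 − 1844/19) = 2647625/722.
Government spending = 25 × 11028/19 = 275700/19.
DWL = ½ × 25 × (11028/19 − 10153/19) = 21875/38; fraction = (21875/38) / (275700/19) = 875/22056.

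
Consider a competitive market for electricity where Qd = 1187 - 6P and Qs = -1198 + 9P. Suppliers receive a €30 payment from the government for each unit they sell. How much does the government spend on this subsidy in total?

Pre-subsidy: 1187 - 6P = -1198 + 9P gives P* = 159, Q* = 233.
With the subsidy, sellers receive Ps = Pb + 30 for each unit, where Pb is the price buyers pay.
Supply in terms of Pb becomes Qs = -1198 + 9(Pb + 30) = -928 + 9Pb. Setting this equal to demand: 1187 - 6Pb = -928 + 9Pb, so Pb = 141.
Sellers receive Ps = 141 + 30 = 171; Q' = 1187 − 6·141 = 341.
Government outlay = subsidy × quantity = 30 × 341 = 10230.

Government cost = €10230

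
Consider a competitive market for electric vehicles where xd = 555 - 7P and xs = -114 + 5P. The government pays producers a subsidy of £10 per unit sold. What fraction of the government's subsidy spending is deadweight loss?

DWL / government spending = 175/2327

Pre-subsidy: 555 - 7P = -114 + 5P gives P* = 55.75, x* = 164.75.
With the subsidy, sellers receive Ps = Pb + 10 for each unit, where Pb is the price buyers pay.
Supply in terms of Pb becomes xs = -114 + 5(Pb + 10) = -64 + 5Pb. Setting this equal to demand: 555 - 7Pb = -64 + 5Pb, so Pb = 619/12.
Sellers receive Ps = 619/12 + 10 = 739/12; x' = 555 − 7·(619/12) = 2327/12.
ΔCS = ½(164.75 + 2327/12)(55.75 − 619/12) = 6725/9; ΔPS = ½(164.75 + 2327/12)(739/12 − 55.75) = 9415/9.
Government spending = 10 × 2327/12 = 11635/6.
DWL = ½ × 10 × (2327/12 − 164.75) = 875/6; fraction = (875/6) / (11635/6) = 175/2327.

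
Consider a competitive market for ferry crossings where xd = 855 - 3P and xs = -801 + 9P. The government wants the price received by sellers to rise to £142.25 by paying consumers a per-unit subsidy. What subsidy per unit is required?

At a seller price of 142.25, quantity supplied is -801 + 9·142.25 = 479.25.
Buyers absorb 479.25 only when they pay Pb with 855 − 3·Pb = 479.25, i.e. Pb = 125.25.
s = Ps − Pb = 142.25 − 125.25 = 17.

Required subsidy s = £17 per unit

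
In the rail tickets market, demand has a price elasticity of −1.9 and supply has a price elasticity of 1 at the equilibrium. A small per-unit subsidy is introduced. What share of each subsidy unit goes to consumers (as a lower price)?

Consumer share = 10/29

For a small subsidy around the equilibrium, the benefit split depends on the relative slopes, which at a point are proportional to the elasticities.
Buyer share = εs/(εs + |εd|) = 1/(1 + 1.9) = 10/29; seller share = |εd|/(εs + |εd|) = 19/29.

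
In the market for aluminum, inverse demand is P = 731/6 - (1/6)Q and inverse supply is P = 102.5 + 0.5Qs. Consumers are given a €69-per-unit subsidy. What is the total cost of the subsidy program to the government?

Pre-subsidy: 731/6 - (1/6)Q = 102.5 + 0.5Q gives Q* = 29 and P* = 117.
With the rebate, buyers effectively pay Pb = Ps − 69, where Ps is the price sellers receive.
On the curves, Pb = 731/6 - (1/6)Q and Ps = 102.5 + 0.5Q; the wedge Ps − Pb = 69 gives 102.5 + 0.5Q − (731/6 - (1/6)Q) = 69, so Q' = 132.5.
Then Pb = 731/6 − (1/6)·132.5 = 99.75 and Ps = 102.5 + 0.5·132.5 = 168.75.
Government outlay = subsidy × quantity = 69 × 132.5 = 9142.5.

Government cost = €9142.5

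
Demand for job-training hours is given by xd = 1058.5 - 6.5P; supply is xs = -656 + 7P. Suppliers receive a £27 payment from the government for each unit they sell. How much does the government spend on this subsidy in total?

Pre-subsidy: 1058.5 - 6.5P = -656 + 7P gives P* = 127, x* = 233.
With the subsidy, sellers receive Ps = Pb + 27 for each unit, where Pb is the price buyers pay.
Supply in terms of Pb becomes xs = -656 + 7(Pb + 27) = -467 + 7Pb. Setting this equal to demand: 1058.5 - 6.5Pb = -467 + 7Pb, so Pb = 113.
Sellers receive Ps = 113 + 27 = 140; x' = 1058.5 − 6.5·113 = 324.
Government outlay = subsidy × quantity = 27 × 324 = 8748.

Government cost = £8748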